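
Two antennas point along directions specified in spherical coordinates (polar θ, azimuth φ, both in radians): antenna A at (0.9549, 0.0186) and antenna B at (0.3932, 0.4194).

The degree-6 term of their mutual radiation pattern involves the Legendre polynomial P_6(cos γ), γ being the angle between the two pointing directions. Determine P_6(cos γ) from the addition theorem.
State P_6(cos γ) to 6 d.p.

Term-by-term m-sum for l=6 (normalisation 4π/13 = 0.966644):
  term(m=-6) = -0.00016 - 0.00015j   from Y*(Ω₁)=0.14199 + 0.01591j, Y(Ω₂)=-0.00124 - 0.00089j
  term(m=-5) = -0.00188 - 0.00406j   from Y*(Ω₁)=0.34879 + 0.03253j, Y(Ω₂)=-0.00641 - 0.01104j
  term(m=-4) = -0.00088 - 0.02726j   from Y*(Ω₁)=0.42187 + 0.03145j, Y(Ω₂)=-0.00687 - 0.06410j
  term(m=-3) = 0.01069 - 0.02768j   from Y*(Ω₁)=0.13711 + 0.00766j, Y(Ω₂)=0.06645 - 0.20562j
  term(m=-2) = -0.09289 + 0.09595j   from Y*(Ω₁)=-0.28879 - 0.01075j, Y(Ω₂)=0.30884 - 0.34372j
  term(m=-1) = -0.11942 + 0.05060j   from Y*(Ω₁)=-0.25958 - 0.00483j, Y(Ω₂)=0.45627 - 0.20343j
  term(m=+0) = -0.01787 + 0.00000j   from Y*(Ω₁)=0.22532 + 0.00000j, Y(Ω₂)=-0.07929 + 0.00000j
  term(m=+1) = -0.11942 - 0.05060j   from Y*(Ω₁)=0.25958 - 0.00483j, Y(Ω₂)=-0.45627 - 0.20343j
  term(m=+2) = -0.09289 - 0.09595j   from Y*(Ω₁)=-0.28879 + 0.01075j, Y(Ω₂)=0.30884 + 0.34372j
  term(m=+3) = 0.01069 + 0.02768j   from Y*(Ω₁)=-0.13711 + 0.00766j, Y(Ω₂)=-0.06645 - 0.20562j
  term(m=+4) = -0.00088 + 0.02726j   from Y*(Ω₁)=0.42187 - 0.03145j, Y(Ω₂)=-0.00687 + 0.06410j
  term(m=+5) = -0.00188 + 0.00406j   from Y*(Ω₁)=-0.34879 + 0.03253j, Y(Ω₂)=0.00641 - 0.01104j
  term(m=+6) = -0.00016 + 0.00015j   from Y*(Ω₁)=0.14199 - 0.01591j, Y(Ω₂)=-0.00124 + 0.00089j
Σ over m = -0.42695 - 0.00000j; ×(4π/13) → -0.41271 - 0.00000j. Real part: -0.412713

-0.412713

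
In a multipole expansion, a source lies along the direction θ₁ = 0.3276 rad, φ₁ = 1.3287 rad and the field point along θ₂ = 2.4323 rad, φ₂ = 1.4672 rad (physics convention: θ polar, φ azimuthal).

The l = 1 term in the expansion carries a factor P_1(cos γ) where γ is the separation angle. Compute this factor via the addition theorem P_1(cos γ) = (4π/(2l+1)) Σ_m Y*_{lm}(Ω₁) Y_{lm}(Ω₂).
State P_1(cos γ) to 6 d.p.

-0.510904

Term-by-term m-sum for l=1 (normalisation 4π/3 = 4.188790):
  term(m=-1) = +0.024776-0.003454i   from Y*(Ω₁)=+0.026652+0.107928i, Y(Ω₂)=+0.023270-0.223813i
  term(m=+0) = -0.171521+0.000000i   from Y*(Ω₁)=+0.462617-0.000000i, Y(Ω₂)=-0.370763+0.000000i
  term(m=+1) = +0.024776+0.003454i   from Y*(Ω₁)=-0.026652+0.107928i, Y(Ω₂)=-0.023270-0.223813i
Σ over m = -0.121969+0.000000i; ×(4π/3) → -0.510904+0.000000i. Real part: -0.510904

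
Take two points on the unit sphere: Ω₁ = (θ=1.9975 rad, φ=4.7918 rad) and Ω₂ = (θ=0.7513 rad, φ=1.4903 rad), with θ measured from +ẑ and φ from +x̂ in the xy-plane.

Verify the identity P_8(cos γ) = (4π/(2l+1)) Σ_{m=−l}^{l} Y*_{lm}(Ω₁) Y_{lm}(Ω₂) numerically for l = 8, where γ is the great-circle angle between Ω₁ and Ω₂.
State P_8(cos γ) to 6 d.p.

-0.387327

Expand P_8 via completeness: Σ_{m} conj(Y_{8,m}) at Ω₁ times Y_{8,m} at Ω₂ —
  [-8]  conj(Y_{8,-8})(Ω₁) = 0.19567 + 0.14426j ; Y_{8,-8}(Ω₂) = 0.01943 + 0.01458j ; Δ = 0.00170 + 0.00566j
  [-7]  conj(Y_{8,-7})(Ω₁) = 0.23328 - 0.37552j ; Y_{8,-7}(Ω₂) = -0.05556 + 0.08794j ; Δ = 0.02006 + 0.04138j
  [-6]  conj(Y_{8,-6})(Ω₁) = -0.29875 - 0.15419j ; Y_{8,-6}(Ω₂) = -0.23640 - 0.12397j ; Δ = 0.05151 + 0.07349j
  [-5]  conj(Y_{8,-5})(Ω₁) = 0.03504 - 0.08356j ; Y_{8,-5}(Ω₂) = 0.17284 - 0.40600j ; Δ = -0.02787 - 0.02867j
  [-4]  conj(Y_{8,-4})(Ω₁) = -0.34130 - 0.11221j ; Y_{8,-4}(Ω₂) = 0.39391 + 0.13140j ; Δ = -0.11969 - 0.08905j
  [-3]  conj(Y_{8,-3})(Ω₁) = -0.01990 + 0.08196j ; Y_{8,-3}(Ω₂) = -0.01157 + 0.04696j ; Δ = -0.00362 - 0.00188j
  [-2]  conj(Y_{8,-2})(Ω₁) = -0.31028 - 0.04970j ; Y_{8,-2}(Ω₂) = 0.35306 + 0.05734j ; Δ = -0.10670 - 0.03534j
  [-1]  conj(Y_{8,-1})(Ω₁) = -0.01192 + 0.14973j ; Y_{8,-1}(Ω₂) = -0.01850 + 0.22930j ; Δ = -0.03411 - 0.00550j
  [+0]  conj(Y_{8,0})(Ω₁) = -0.29374 + 0.00000j ; Y_{8,0}(Ω₂) = 0.29463 + 0.00000j ; Δ = -0.08655 + 0.00000j
  [+1]  conj(Y_{8,1})(Ω₁) = 0.01192 + 0.14973j ; Y_{8,1}(Ω₂) = 0.01850 + 0.22930j ; Δ = -0.03411 + 0.00550j
  [+2]  conj(Y_{8,2})(Ω₁) = -0.31028 + 0.04970j ; Y_{8,2}(Ω₂) = 0.35306 - 0.05734j ; Δ = -0.10670 + 0.03534j
  [+3]  conj(Y_{8,3})(Ω₁) = 0.01990 + 0.08196j ; Y_{8,3}(Ω₂) = 0.01157 + 0.04696j ; Δ = -0.00362 + 0.00188j
  [+4]  conj(Y_{8,4})(Ω₁) = -0.34130 + 0.11221j ; Y_{8,4}(Ω₂) = 0.39391 - 0.13140j ; Δ = -0.11969 + 0.08905j
  [+5]  conj(Y_{8,5})(Ω₁) = -0.03504 - 0.08356j ; Y_{8,5}(Ω₂) = -0.17284 - 0.40600j ; Δ = -0.02787 + 0.02867j
  [+6]  conj(Y_{8,6})(Ω₁) = -0.29875 + 0.15419j ; Y_{8,6}(Ω₂) = -0.23640 + 0.12397j ; Δ = 0.05151 - 0.07349j
  [+7]  conj(Y_{8,7})(Ω₁) = -0.23328 - 0.37552j ; Y_{8,7}(Ω₂) = 0.05556 + 0.08794j ; Δ = 0.02006 - 0.04138j
  [+8]  conj(Y_{8,8})(Ω₁) = 0.19567 - 0.14426j ; Y_{8,8}(Ω₂) = 0.01943 - 0.01458j ; Δ = 0.00170 - 0.00566j
Σ over m = -0.52398 - 0.00000j; ×(4π/17) → -0.38733 - 0.00000j. Real part: -0.387327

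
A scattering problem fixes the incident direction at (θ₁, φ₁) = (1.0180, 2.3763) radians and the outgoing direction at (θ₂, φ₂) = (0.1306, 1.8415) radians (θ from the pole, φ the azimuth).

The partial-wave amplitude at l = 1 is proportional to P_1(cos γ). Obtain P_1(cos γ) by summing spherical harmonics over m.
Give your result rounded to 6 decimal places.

Expand P_1 via completeness: Σ_{m} conj(Y_{1,m}) at Ω₁ times Y_{1,m} at Ω₂ —
  m=-1: -0.212053+0.203693i × -0.012032-0.043355i = +0.011382+0.006743i  (running Σ = +0.011382+0.006743i)
  m=0: +0.256550-0.000000i × +0.484442+0.000000i = +0.124284+0.000000i  (running Σ = +0.135666+0.006743i)
  m=1: +0.212053+0.203693i × +0.012032-0.043355i = +0.011382-0.006743i  (running Σ = +0.147048+0.000000i)
Total Σ_m = +0.147048+0.000000i. Multiply by 4.188790: +0.615955+0.000000i. P_1(cos γ) = 0.615955

0.615955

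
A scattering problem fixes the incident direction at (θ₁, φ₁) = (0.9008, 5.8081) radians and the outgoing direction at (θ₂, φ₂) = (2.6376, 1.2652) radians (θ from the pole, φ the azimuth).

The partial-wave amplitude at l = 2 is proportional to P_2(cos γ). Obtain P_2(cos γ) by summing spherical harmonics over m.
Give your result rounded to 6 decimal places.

Summing Y*_{l m}(θ₁,φ₁)·Y_{l m}(θ₂,φ₂) over m ∈ [−2, 2]; prefactor 4π/(2·2+1) = 2.513274:
  m=-2: Y*=+0.138012-0.193063i  Y=-0.073777-0.051695i  product -0.020162+0.007109i
  m=-1: Y*=+0.334387-0.172002i  Y=-0.098290+0.311558i  product +0.020722+0.121087i
  m=+0: Y*=+0.049472-0.000000i  Y=+0.410119+0.000000i  product +0.020290+0.000000i
  m=+1: Y*=-0.334387-0.172002i  Y=+0.098290+0.311558i  product +0.020722-0.121087i
  m=+2: Y*=+0.138012+0.193063i  Y=-0.073777+0.051695i  product -0.020162-0.007109i
Accumulated sum +0.021408+0.000000i; after 4π/(2l+1) scaling, +0.053804+0.000000i ⇒ P_2 = 0.053804

0.053804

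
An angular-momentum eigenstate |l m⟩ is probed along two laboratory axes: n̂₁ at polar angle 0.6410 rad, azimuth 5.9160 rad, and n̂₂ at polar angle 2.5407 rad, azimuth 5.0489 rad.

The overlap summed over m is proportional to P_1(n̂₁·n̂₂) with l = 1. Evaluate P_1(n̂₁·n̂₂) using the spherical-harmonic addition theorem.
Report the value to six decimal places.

-0.442340

Expand P_1 via completeness: Σ_{m} conj(Y_{1,m}) at Ω₁ times Y_{1,m} at Ω₂ —
  m=-1: (0.192833, -0.074169) × (0.064499, 0.184379) = (0.026113, 0.030771)  (running Σ = (0.026113, 0.030771))
  m=0: (0.391614, -0.000000) × (-0.403015, 0.000000) = (-0.157826, 0.000000)  (running Σ = (-0.131713, 0.030771))
  m=1: (-0.192833, -0.074169) × (-0.064499, 0.184379) = (0.026113, -0.030771)  (running Σ = (-0.105601, 0.000000))
Σ over m = (-0.105601, 0.000000); ×(4π/3) → (-0.442340, 0.000000). Real part: -0.442340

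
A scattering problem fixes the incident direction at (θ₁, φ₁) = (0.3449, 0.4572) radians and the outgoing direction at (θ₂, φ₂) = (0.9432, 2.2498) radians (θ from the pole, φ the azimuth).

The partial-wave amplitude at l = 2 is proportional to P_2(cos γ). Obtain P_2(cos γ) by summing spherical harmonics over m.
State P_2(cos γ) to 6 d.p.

-0.136292

Expand P_2 via completeness: Σ_{m} conj(Y_{2,m}) at Ω₁ times Y_{2,m} at Ω₂ —
  term(m=-2) = (-0.010094, 0.004796)   from Y*(Ω₁)=(0.026947, 0.034980), Y(Ω₂)=(-0.053448, 0.247377)
  term(m=-1) = (-0.019857, -0.088052)   from Y*(Ω₁)=(0.220571, 0.108513), Y(Ω₂)=(-0.230606, -0.285751)
  term(m=+0) = (0.005673, 0.000000)   from Y*(Ω₁)=(0.522623, -0.000000), Y(Ω₂)=(0.010854, 0.000000)
  term(m=+1) = (-0.019857, 0.088052)   from Y*(Ω₁)=(-0.220571, 0.108513), Y(Ω₂)=(0.230606, -0.285751)
  term(m=+2) = (-0.010094, -0.004796)   from Y*(Ω₁)=(0.026947, -0.034980), Y(Ω₂)=(-0.053448, -0.247377)
Σ over m = (-0.054229, -0.000000); ×(4π/5) → (-0.136292, -0.000000). Real part: -0.136292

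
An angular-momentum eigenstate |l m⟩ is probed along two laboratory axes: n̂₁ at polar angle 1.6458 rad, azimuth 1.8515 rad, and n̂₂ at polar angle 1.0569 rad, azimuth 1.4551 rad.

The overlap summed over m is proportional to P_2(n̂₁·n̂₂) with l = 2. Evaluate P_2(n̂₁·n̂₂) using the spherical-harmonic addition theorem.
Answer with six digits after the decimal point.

0.376036

Expand P_2 via completeness: Σ_{m} conj(Y_{2,m}) at Ω₁ times Y_{2,m} at Ω₂ —
  term(m=-2) = +0.078971+0.080148i   from Y*(Ω₁)=-0.325148-0.204489i, Y(Ω₂)=-0.285126-0.067179i
  term(m=-1) = -0.017611-0.007371i   from Y*(Ω₁)=+0.015992-0.055468i, Y(Ω₂)=+0.038177-0.328502i
  term(m=+0) = +0.026900+0.000000i   from Y*(Ω₁)=-0.310079-0.000000i, Y(Ω₂)=-0.086753+0.000000i
  term(m=+1) = -0.017611+0.007371i   from Y*(Ω₁)=-0.015992-0.055468i, Y(Ω₂)=-0.038177-0.328502i
  term(m=+2) = +0.078971-0.080148i   from Y*(Ω₁)=-0.325148+0.204489i, Y(Ω₂)=-0.285126+0.067179i
Σ over m = +0.149620+0.000000i; ×(4π/5) → +0.376036+0.000000i. Real part: 0.376036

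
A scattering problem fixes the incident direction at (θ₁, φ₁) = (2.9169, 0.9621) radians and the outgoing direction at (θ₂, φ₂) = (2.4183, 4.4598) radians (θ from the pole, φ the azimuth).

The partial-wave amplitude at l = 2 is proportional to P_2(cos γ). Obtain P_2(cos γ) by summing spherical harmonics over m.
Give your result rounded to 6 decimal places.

0.026713

Addition theorem: P_2(cos γ) = (4π/5) Σ_m Y*_{lm}(Ω₁) Y_{lm}(Ω₂), m = −2…2:
  m=-2: (-0.006637, 0.017991) × (-0.148073, -0.081891) = (0.002456, -0.002120)  (running Σ = (0.002456, -0.002120))
  m=-1: (-0.095949, -0.137664) × (0.095791, -0.371136) = (-0.060283, 0.022423)  (running Σ = (-0.057827, 0.020303))
  m=0: (0.583812, -0.000000) × (0.216307, 0.000000) = (0.126283, 0.000000)  (running Σ = (0.068456, 0.020303))
  m=1: (0.095949, -0.137664) × (-0.095791, -0.371136) = (-0.060283, -0.022423)  (running Σ = (0.008173, -0.002120))
  m=2: (-0.006637, -0.017991) × (-0.148073, 0.081891) = (0.002456, 0.002120)  (running Σ = (0.010629, 0.000000))
Σ over m = (0.010629, 0.000000); ×(4π/5) → (0.026713, 0.000000). Real part: 0.026713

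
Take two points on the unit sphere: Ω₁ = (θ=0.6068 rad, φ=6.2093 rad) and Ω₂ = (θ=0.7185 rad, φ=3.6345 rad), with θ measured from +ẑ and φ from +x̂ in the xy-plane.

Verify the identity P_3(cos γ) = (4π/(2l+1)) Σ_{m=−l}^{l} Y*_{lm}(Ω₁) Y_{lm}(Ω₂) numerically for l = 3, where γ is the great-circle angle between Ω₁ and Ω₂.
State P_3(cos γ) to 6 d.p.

Addition theorem: P_3(cos γ) = (4π/7) Σ_m Y*_{lm}(Ω₁) Y_{lm}(Ω₂), m = −3…3:
  m=-3: Y*=0.07547 - 0.01701j  Y=-0.01094 + 0.11850j  product 0.00119 + 0.00913j
  m=-2: Y*=0.27002 - 0.04019j  Y=0.18407 - 0.27793j  product 0.03853 - 0.08245j
  m=-1: Y*=0.43634 - 0.03230j  Y=-0.34362 + 0.18457j  product -0.14397 + 0.09163j
  m=+0: Y*=0.11469 + 0.00000j  Y=-0.04678 + 0.00000j  product -0.00536 + 0.00000j
  m=+1: Y*=-0.43634 - 0.03230j  Y=0.34362 + 0.18457j  product -0.14397 - 0.09163j
  m=+2: Y*=0.27002 + 0.04019j  Y=0.18407 + 0.27793j  product 0.03853 + 0.08245j
  m=+3: Y*=-0.07547 - 0.01701j  Y=0.01094 + 0.11850j  product 0.00119 - 0.00913j
Total Σ_m = -0.21386 - 0.00000j. Multiply by 1.795196: -0.38392 - 0.00000j. P_3(cos γ) = -0.383924

-0.383924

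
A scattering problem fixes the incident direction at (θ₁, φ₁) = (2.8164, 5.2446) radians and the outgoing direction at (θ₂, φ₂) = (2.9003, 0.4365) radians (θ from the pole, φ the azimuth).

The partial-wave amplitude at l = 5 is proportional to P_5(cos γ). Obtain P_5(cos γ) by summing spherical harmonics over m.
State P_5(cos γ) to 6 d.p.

Summing Y*_{l m}(θ₁,φ₁)·Y_{l m}(θ₂,φ₂) over m ∈ [−5, 5]; prefactor 4π/(2·5+1) = 1.142397:
  [-5]  conj(Y_{5,-5})(Ω₁) = 0.00071 + 0.00137j ; Y_{5,-5}(Ω₂) = -0.00021 - 0.00030j ; Δ = 0.00000 - 0.00000j
  [-4]  conj(Y_{5,-4})(Ω₁) = 0.00767 - 0.01229j ; Y_{5,-4}(Ω₂) = 0.00081 + 0.00458j ; Δ = 0.00006 + 0.00003j
  [-3]  conj(Y_{5,-3})(Ω₁) = -0.07986 - 0.00206j ; Y_{5,-3}(Ω₂) = 0.00913 - 0.03414j ; Δ = -0.00080 + 0.00271j
  [-2]  conj(Y_{5,-2})(Ω₁) = 0.13467 + 0.24281j ; Y_{5,-2}(Ω₂) = -0.11041 + 0.13168j ; Δ = -0.04684 - 0.00908j
  [-1]  conj(Y_{5,-1})(Ω₁) = 0.27835 - 0.47268j ; Y_{5,-1}(Ω₂) = 0.44872 - 0.20933j ; Δ = 0.02596 - 0.27037j
  [+0]  conj(Y_{5,0})(Ω₁) = -0.32584 + 0.00000j ; Y_{5,0}(Ω₂) = -0.56869 + 0.00000j ; Δ = 0.18530 + 0.00000j
  [+1]  conj(Y_{5,1})(Ω₁) = -0.27835 - 0.47268j ; Y_{5,1}(Ω₂) = -0.44872 - 0.20933j ; Δ = 0.02596 + 0.27037j
  [+2]  conj(Y_{5,2})(Ω₁) = 0.13467 - 0.24281j ; Y_{5,2}(Ω₂) = -0.11041 - 0.13168j ; Δ = -0.04684 + 0.00908j
  [+3]  conj(Y_{5,3})(Ω₁) = 0.07986 - 0.00206j ; Y_{5,3}(Ω₂) = -0.00913 - 0.03414j ; Δ = -0.00080 - 0.00271j
  [+4]  conj(Y_{5,4})(Ω₁) = 0.00767 + 0.01229j ; Y_{5,4}(Ω₂) = 0.00081 - 0.00458j ; Δ = 0.00006 - 0.00003j
  [+5]  conj(Y_{5,5})(Ω₁) = -0.00071 + 0.00137j ; Y_{5,5}(Ω₂) = 0.00021 - 0.00030j ; Δ = 0.00000 + 0.00000j
Total Σ_m = 0.14206 + 0.00000j. Multiply by 1.142397: 0.16229 + 0.00000j. P_5(cos γ) = 0.162288

0.162288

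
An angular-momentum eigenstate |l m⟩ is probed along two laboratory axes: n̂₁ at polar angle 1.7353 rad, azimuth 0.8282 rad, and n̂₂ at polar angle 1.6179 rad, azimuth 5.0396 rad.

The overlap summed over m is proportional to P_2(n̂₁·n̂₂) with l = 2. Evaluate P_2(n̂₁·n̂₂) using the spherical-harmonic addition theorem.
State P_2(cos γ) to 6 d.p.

Term-by-term m-sum for l=2 (normalisation 4π/5 = 2.513274):
  [-2]  conj(Y_{2,-2})(Ω₁) = -0.03214 + 0.37454j ; Y_{2,-2}(Ω₂) = -0.30579 + 0.23460j ; Δ = -0.07804 - 0.12207j
  [-1]  conj(Y_{2,-1})(Ω₁) = -0.08439 - 0.09195j ; Y_{2,-1}(Ω₂) = -0.01168 - 0.03441j ; Δ = -0.00218 + 0.00398j
  [+0]  conj(Y_{2,0})(Ω₁) = -0.29002 + 0.00000j ; Y_{2,0}(Ω₂) = -0.31329 + 0.00000j ; Δ = 0.09086 + 0.00000j
  [+1]  conj(Y_{2,1})(Ω₁) = 0.08439 - 0.09195j ; Y_{2,1}(Ω₂) = 0.01168 - 0.03441j ; Δ = -0.00218 - 0.00398j
  [+2]  conj(Y_{2,2})(Ω₁) = -0.03214 - 0.37454j ; Y_{2,2}(Ω₂) = -0.30579 - 0.23460j ; Δ = -0.07804 + 0.12207j
Total Σ_m = -0.06958 + 0.00000j. Multiply by 2.513274: -0.17486 + 0.00000j. P_2(cos γ) = -0.174863

-0.174863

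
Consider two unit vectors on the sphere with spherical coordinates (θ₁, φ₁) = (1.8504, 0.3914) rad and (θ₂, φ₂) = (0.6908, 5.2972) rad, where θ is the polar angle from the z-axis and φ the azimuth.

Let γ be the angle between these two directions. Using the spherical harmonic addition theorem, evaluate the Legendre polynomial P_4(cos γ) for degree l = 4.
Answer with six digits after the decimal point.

0.341517

Expand P_4 via completeness: Σ_{m} conj(Y_{4,m}) at Ω₁ times Y_{4,m} at Ω₂ —
  term(m=-4) = +0.019706-0.019248i   from Y*(Ω₁)=+0.001963+0.377686i, Y(Ω₂)=-0.050690-0.052438i
  term(m=-3) = +0.041960+0.064012i   from Y*(Ω₁)=-0.118483-0.282920i, Y(Ω₂)=-0.245338+0.045566i
  term(m=-2) = +0.057311-0.023345i   from Y*(Ω₁)=-0.102288-0.101758i, Y(Ω₂)=-0.167487+0.394851i
  term(m=-1) = +0.016011+0.081747i   from Y*(Ω₁)=+0.286156+0.118094i, Y(Ω₂)=+0.148547+0.224369i
  term(m=+0) = -0.025382+0.000000i   from Y*(Ω₁)=+0.097128-0.000000i, Y(Ω₂)=-0.261326+0.000000i
  term(m=+1) = +0.016011-0.081747i   from Y*(Ω₁)=-0.286156+0.118094i, Y(Ω₂)=-0.148547+0.224369i
  term(m=+2) = +0.057311+0.023345i   from Y*(Ω₁)=-0.102288+0.101758i, Y(Ω₂)=-0.167487-0.394851i
  term(m=+3) = +0.041960-0.064012i   from Y*(Ω₁)=+0.118483-0.282920i, Y(Ω₂)=+0.245338+0.045566i
  term(m=+4) = +0.019706+0.019248i   from Y*(Ω₁)=+0.001963-0.377686i, Y(Ω₂)=-0.050690+0.052438i
Accumulated sum +0.244593+0.000000i; after 4π/(2l+1) scaling, +0.341517+0.000000i ⇒ P_4 = 0.341517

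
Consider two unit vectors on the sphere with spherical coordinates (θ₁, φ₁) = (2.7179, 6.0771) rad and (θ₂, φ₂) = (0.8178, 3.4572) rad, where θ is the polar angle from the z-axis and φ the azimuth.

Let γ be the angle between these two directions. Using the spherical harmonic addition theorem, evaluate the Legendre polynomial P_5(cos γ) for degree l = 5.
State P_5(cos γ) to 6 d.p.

Addition theorem: P_5(cos γ) = (4π/11) Σ_m Y*_{lm}(Ω₁) Y_{lm}(Ω₂), m = −5…5:
  m=-5: Y*=0.00280 - 0.00467j  Y=0.00069 + 0.09598j  product 0.00045 + 0.00027j
  m=-4: Y*=-0.02596 + 0.02806j  Y=0.08634 - 0.27105j  product 0.00536 + 0.00946j
  m=-3: Y*=0.12692 - 0.09028j  Y=-0.25192 + 0.34992j  product -0.00038 + 0.06715j
  m=-2: Y*=-0.35720 + 0.15617j  Y=0.20067 - 0.14668j  product -0.04877 + 0.08373j
  m=-1: Y*=0.49845 - 0.10420j  Y=0.21207 - 0.06925j  product 0.09849 - 0.05661j
  m=+0: Y*=-0.03565 + 0.00000j  Y=-0.31648 + 0.00000j  product 0.01128 + 0.00000j
  m=+1: Y*=-0.49845 - 0.10420j  Y=-0.21207 - 0.06925j  product 0.09849 + 0.05661j
  m=+2: Y*=-0.35720 - 0.15617j  Y=0.20067 + 0.14668j  product -0.04877 - 0.08373j
  m=+3: Y*=-0.12692 - 0.09028j  Y=0.25192 + 0.34992j  product -0.00038 - 0.06715j
  m=+4: Y*=-0.02596 - 0.02806j  Y=0.08634 + 0.27105j  product 0.00536 - 0.00946j
  m=+5: Y*=-0.00280 - 0.00467j  Y=-0.00069 + 0.09598j  product 0.00045 - 0.00027j
Σ over m = 0.12159 - 0.00000j; ×(4π/11) → 0.13890 - 0.00000j. Real part: 0.138900

0.138900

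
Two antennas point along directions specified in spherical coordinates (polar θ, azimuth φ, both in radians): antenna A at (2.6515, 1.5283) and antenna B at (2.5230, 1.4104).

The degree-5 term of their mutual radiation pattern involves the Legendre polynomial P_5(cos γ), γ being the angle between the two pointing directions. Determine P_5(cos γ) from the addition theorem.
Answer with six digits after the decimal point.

Summing Y*_{l m}(θ₁,φ₁)·Y_{l m}(θ₂,φ₂) over m ∈ [−5, 5]; prefactor 4π/(2·5+1) = 1.142397:
  term(m=-5) = +0.000271+0.000181i   from Y*(Ω₁)=+0.002262+0.010484i, Y(Ω₂)=+0.021874-0.021161i
  term(m=-4) = +0.007657+0.003905i   from Y*(Ω₁)=-0.062655+0.010754i, Y(Ω₂)=-0.108325-0.080920i
  term(m=-3) = +0.068201+0.025182i   from Y*(Ω₁)=-0.027551-0.214931i, Y(Ω₂)=-0.155286+0.297413i
  term(m=-2) = +0.197956+0.047563i   from Y*(Ω₁)=+0.440792-0.037555i, Y(Ω₂)=+0.436728+0.145111i
  term(m=-1) = +0.075390+0.008930i   from Y*(Ω₁)=+0.018107+0.425823i, Y(Ω₂)=+0.028448-0.175835i
  term(m=+0) = +0.047925+0.000000i   from Y*(Ω₁)=+0.135679-0.000000i, Y(Ω₂)=+0.353223+0.000000i
  term(m=+1) = +0.075390-0.008930i   from Y*(Ω₁)=-0.018107+0.425823i, Y(Ω₂)=-0.028448-0.175835i
  term(m=+2) = +0.197956-0.047563i   from Y*(Ω₁)=+0.440792+0.037555i, Y(Ω₂)=+0.436728-0.145111i
  term(m=+3) = +0.068201-0.025182i   from Y*(Ω₁)=+0.027551-0.214931i, Y(Ω₂)=+0.155286+0.297413i
  term(m=+4) = +0.007657-0.003905i   from Y*(Ω₁)=-0.062655-0.010754i, Y(Ω₂)=-0.108325+0.080920i
  term(m=+5) = +0.000271-0.000181i   from Y*(Ω₁)=-0.002262+0.010484i, Y(Ω₂)=-0.021874-0.021161i
Accumulated sum +0.746877-0.000000i; after 4π/(2l+1) scaling, +0.853230-0.000000i ⇒ P_5 = 0.853230

0.853230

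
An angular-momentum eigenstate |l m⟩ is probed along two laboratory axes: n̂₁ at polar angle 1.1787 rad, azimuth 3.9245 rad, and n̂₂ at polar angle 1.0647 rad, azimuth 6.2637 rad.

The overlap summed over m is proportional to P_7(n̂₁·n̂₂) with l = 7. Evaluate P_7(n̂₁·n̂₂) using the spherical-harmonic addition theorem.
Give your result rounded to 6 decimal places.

0.071809

Expand P_7 via completeness: Σ_{m} conj(Y_{7,m}) at Ω₁ times Y_{7,m} at Ω₂ —
  [-7]  conj(Y_{7,-7})(Ω₁) = (-0.199917, 0.207013) ; Y_{7,-7}(Ω₂) = (0.193986, 0.026624) ; Δ = (-0.044293, 0.034835)
  [-6]  conj(Y_{7,-6})(Ω₁) = (-0.006654, -0.445214) ; Y_{7,-6}(Ω₂) = (0.403286, 0.047365) ; Δ = (0.018404, -0.179864)
  [-5]  conj(Y_{7,-5})(Ω₁) = (0.159013, 0.155101) ; Y_{7,-5}(Ω₂) = (0.384132, 0.037544) ; Δ = (0.055259, 0.065549)
  [-4]  conj(Y_{7,-4})(Ω₁) = (0.225303, -0.002245) ; Y_{7,-4}(Ω₂) = (0.011412, 0.000891) ; Δ = (0.002573, 0.000175)
  [-3]  conj(Y_{7,-3})(Ω₁) = (-0.219868, 0.223179) ; Y_{7,-3}(Ω₂) = (-0.340881, -0.019949) ; Δ = (0.079401, -0.071691)
  [-2]  conj(Y_{7,-2})(Ω₁) = (0.000505, 0.101438) ; Y_{7,-2}(Ω₂) = (-0.171196, -0.006675) ; Δ = (0.000591, -0.017369)
  [-1]  conj(Y_{7,-1})(Ω₁) = (-0.229882, -0.228740) ; Y_{7,-1}(Ω₂) = (0.276834, 0.005395) ; Δ = (-0.062405, -0.064563)
  [+0]  conj(Y_{7,0})(Ω₁) = (-0.063772, -0.000000) ; Y_{7,0}(Ω₂) = (0.209254, 0.000000) ; Δ = (-0.013344, -0.000000)
  [+1]  conj(Y_{7,1})(Ω₁) = (0.229882, -0.228740) ; Y_{7,1}(Ω₂) = (-0.276834, 0.005395) ; Δ = (-0.062405, 0.064563)
  [+2]  conj(Y_{7,2})(Ω₁) = (0.000505, -0.101438) ; Y_{7,2}(Ω₂) = (-0.171196, 0.006675) ; Δ = (0.000591, 0.017369)
  [+3]  conj(Y_{7,3})(Ω₁) = (0.219868, 0.223179) ; Y_{7,3}(Ω₂) = (0.340881, -0.019949) ; Δ = (0.079401, 0.071691)
  [+4]  conj(Y_{7,4})(Ω₁) = (0.225303, 0.002245) ; Y_{7,4}(Ω₂) = (0.011412, -0.000891) ; Δ = (0.002573, -0.000175)
  [+5]  conj(Y_{7,5})(Ω₁) = (-0.159013, 0.155101) ; Y_{7,5}(Ω₂) = (-0.384132, 0.037544) ; Δ = (0.055259, -0.065549)
  [+6]  conj(Y_{7,6})(Ω₁) = (-0.006654, 0.445214) ; Y_{7,6}(Ω₂) = (0.403286, -0.047365) ; Δ = (0.018404, 0.179864)
  [+7]  conj(Y_{7,7})(Ω₁) = (0.199917, 0.207013) ; Y_{7,7}(Ω₂) = (-0.193986, 0.026624) ; Δ = (-0.044293, -0.034835)
Accumulated sum (0.085716, 0.000000); after 4π/(2l+1) scaling, (0.071809, 0.000000) ⇒ P_7 = 0.071809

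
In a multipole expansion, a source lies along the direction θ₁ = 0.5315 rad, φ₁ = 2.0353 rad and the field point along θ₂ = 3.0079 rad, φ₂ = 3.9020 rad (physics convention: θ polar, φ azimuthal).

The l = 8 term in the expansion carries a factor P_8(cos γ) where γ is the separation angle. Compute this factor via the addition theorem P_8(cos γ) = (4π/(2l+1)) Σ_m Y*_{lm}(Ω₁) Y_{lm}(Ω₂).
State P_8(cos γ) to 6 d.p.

-0.366295

Expand P_8 via completeness: Σ_{m} conj(Y_{8,m}) at Ω₁ times Y_{8,m} at Ω₂ —
  term(m=-8) = (-0.000000, -0.000000)   from Y*(Ω₁)=(-0.001884, -0.001219), Y(Ω₂)=(0.000000, 0.000000)
  term(m=-7) = (-0.000000, 0.000000)   from Y*(Ω₁)=(-0.001675, 0.015176), Y(Ω₂)=(0.000001, 0.000001)
  term(m=-6) = (0.000000, 0.000002)   from Y*(Ω₁)=(0.060711, -0.022476), Y(Ω₂)=(-0.000004, 0.000029)
  term(m=-5) = (0.000076, 0.000007)   from Y*(Ω₁)=(-0.139515, -0.130422), Y(Ω₂)=(-0.000314, 0.000244)
  term(m=-4) = (0.000604, -0.001481)   from Y*(Ω₁)=(-0.111129, 0.376217), Y(Ω₂)=(-0.004056, -0.000407)
  term(m=-3) = (-0.012268, -0.009984)   from Y*(Ω₁)=(0.503302, -0.090175), Y(Ω₂)=(-0.020174, -0.023451)
  term(m=-2) = (-0.036955, 0.024840)   from Y*(Ω₁)=(-0.160596, -0.214894), Y(Ω₂)=(0.008292, -0.165773)
  term(m=-1) = (-0.045450, -0.149089)   from Y*(Ω₁)=(0.124690, -0.248848), Y(Ω₂)=(0.405733, -0.385944)
  term(m=+0) = (-0.307542, -0.000000)   from Y*(Ω₁)=(-0.376107, -0.000000), Y(Ω₂)=(0.817697, 0.000000)
  term(m=+1) = (-0.045450, 0.149089)   from Y*(Ω₁)=(-0.124690, -0.248848), Y(Ω₂)=(-0.405733, -0.385944)
  term(m=+2) = (-0.036955, -0.024840)   from Y*(Ω₁)=(-0.160596, 0.214894), Y(Ω₂)=(0.008292, 0.165773)
  term(m=+3) = (-0.012268, 0.009984)   from Y*(Ω₁)=(-0.503302, -0.090175), Y(Ω₂)=(0.020174, -0.023451)
  term(m=+4) = (0.000604, 0.001481)   from Y*(Ω₁)=(-0.111129, -0.376217), Y(Ω₂)=(-0.004056, 0.000407)
  term(m=+5) = (0.000076, -0.000007)   from Y*(Ω₁)=(0.139515, -0.130422), Y(Ω₂)=(0.000314, 0.000244)
  term(m=+6) = (0.000000, -0.000002)   from Y*(Ω₁)=(0.060711, 0.022476), Y(Ω₂)=(-0.000004, -0.000029)
  term(m=+7) = (-0.000000, -0.000000)   from Y*(Ω₁)=(0.001675, 0.015176), Y(Ω₂)=(-0.000001, 0.000001)
  term(m=+8) = (-0.000000, 0.000000)   from Y*(Ω₁)=(-0.001884, 0.001219), Y(Ω₂)=(0.000000, -0.000000)
Total Σ_m = (-0.495530, 0.000000). Multiply by 0.739198: (-0.366295, 0.000000). P_8(cos γ) = -0.366295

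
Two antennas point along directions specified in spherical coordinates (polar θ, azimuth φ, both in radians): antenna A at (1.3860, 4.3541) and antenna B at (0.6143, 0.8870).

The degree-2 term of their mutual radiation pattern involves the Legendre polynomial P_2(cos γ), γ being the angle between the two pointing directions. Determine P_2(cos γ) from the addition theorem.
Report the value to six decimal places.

-0.275732

Expand P_2 via completeness: Σ_{m} conj(Y_{2,m}) at Ω₁ times Y_{2,m} at Ω₂ —
  m=-2: Y*=-0.28144 + 0.24514j  Y=-0.02590 - 0.12569j  product 0.03810 + 0.02902j
  m=-1: Y*=-0.04893 - 0.13068j  Y=0.22988 - 0.28207j  product -0.04811 - 0.01624j
  m=+0: Y*=-0.28345 + 0.00000j  Y=0.31644 + 0.00000j  product -0.08969 + 0.00000j
  m=+1: Y*=0.04893 - 0.13068j  Y=-0.22988 - 0.28207j  product -0.04811 + 0.01624j
  m=+2: Y*=-0.28144 - 0.24514j  Y=-0.02590 + 0.12569j  product 0.03810 - 0.02902j
Σ over m = -0.10971 + 0.00000j; ×(4π/5) → -0.27573 + 0.00000j. Real part: -0.275732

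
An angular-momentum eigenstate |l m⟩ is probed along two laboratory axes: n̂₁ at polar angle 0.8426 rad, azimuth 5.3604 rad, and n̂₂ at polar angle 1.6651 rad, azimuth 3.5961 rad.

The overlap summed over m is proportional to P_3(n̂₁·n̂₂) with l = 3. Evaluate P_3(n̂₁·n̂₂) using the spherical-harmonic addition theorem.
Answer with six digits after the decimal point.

0.286622

Term-by-term m-sum for l=3 (normalisation 4π/7 = 1.795196):
  [-3]  conj(Y_{3,-3})(Ω₁) = -0.16153 - 0.06326j ; Y_{3,-3}(Ω₂) = -0.08472 + 0.40287j ; Δ = 0.03917 - 0.05972j
  [-2]  conj(Y_{3,-2})(Ω₁) = -0.10281 - 0.36469j ; Y_{3,-2}(Ω₂) = -0.05861 + 0.07525j ; Δ = 0.03347 + 0.01364j
  [-1]  conj(Y_{3,-1})(Ω₁) = 0.17684 - 0.23359j ; Y_{3,-1}(Ω₂) = 0.27626 - 0.13499j ; Δ = 0.01732 - 0.08840j
  [+0]  conj(Y_{3,0})(Ω₁) = -0.19506 + 0.00000j ; Y_{3,0}(Ω₂) = 0.10386 + 0.00000j ; Δ = -0.02026 + 0.00000j
  [+1]  conj(Y_{3,1})(Ω₁) = -0.17684 - 0.23359j ; Y_{3,1}(Ω₂) = -0.27626 - 0.13499j ; Δ = 0.01732 + 0.08840j
  [+2]  conj(Y_{3,2})(Ω₁) = -0.10281 + 0.36469j ; Y_{3,2}(Ω₂) = -0.05861 - 0.07525j ; Δ = 0.03347 - 0.01364j
  [+3]  conj(Y_{3,3})(Ω₁) = 0.16153 - 0.06326j ; Y_{3,3}(Ω₂) = 0.08472 + 0.40287j ; Δ = 0.03917 + 0.05972j
Σ over m = 0.15966 - 0.00000j; ×(4π/7) → 0.28662 - 0.00000j. Real part: 0.286622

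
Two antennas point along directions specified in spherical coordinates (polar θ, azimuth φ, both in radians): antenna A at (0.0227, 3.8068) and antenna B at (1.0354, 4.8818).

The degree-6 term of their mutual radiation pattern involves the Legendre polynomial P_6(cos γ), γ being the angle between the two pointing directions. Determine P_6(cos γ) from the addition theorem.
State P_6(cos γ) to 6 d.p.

Summing Y*_{l m}(θ₁,φ₁)·Y_{l m}(θ₂,φ₂) over m ∈ [−6, 6]; prefactor 4π/(2·6+1) = 0.966644:
  m=-6: -0.000000-0.000000i × -0.102922+0.166251i = +0.000000-0.000000i  (running Σ = +0.000000-0.000000i)
  m=-5: +0.000000+0.000000i × +0.301074+0.266062i = +0.000000+0.000000i  (running Σ = +0.000000+0.000000i)
  m=-4: -0.000001+0.000000i × +0.283363-0.228042i = -0.000000+0.000000i  (running Σ = -0.000000+0.000000i)
  m=-3: +0.000025-0.000055i × +0.014081+0.025278i = +0.000002-0.000000i  (running Σ = +0.000002+0.000000i)
  m=-2: +0.000638+0.002604i × +0.329347-0.116066i = +0.000512+0.000783i  (running Σ = +0.000514+0.000784i)
  m=-1: -0.058707-0.046055i × -0.017460-0.102075i = -0.003676+0.006797i  (running Σ = -0.003162+0.007580i)
  m=0: +1.011611-0.000000i × +0.321827+0.000000i = +0.325564+0.000000i  (running Σ = +0.322402+0.007580i)
  m=1: +0.058707-0.046055i × +0.017460-0.102075i = -0.003676-0.006797i  (running Σ = +0.318726+0.000784i)
  m=2: +0.000638-0.002604i × +0.329347+0.116066i = +0.000512-0.000783i  (running Σ = +0.319239+0.000000i)
  m=3: -0.000025-0.000055i × -0.014081+0.025278i = +0.000002+0.000000i  (running Σ = +0.319240+0.000000i)
  m=4: -0.000001-0.000000i × +0.283363+0.228042i = -0.000000-0.000000i  (running Σ = +0.319240+0.000000i)
  m=5: -0.000000+0.000000i × -0.301074+0.266062i = +0.000000-0.000000i  (running Σ = +0.319240-0.000000i)
  m=6: -0.000000+0.000000i × -0.102922-0.166251i = +0.000000+0.000000i  (running Σ = +0.319240-0.000000i)
Accumulated sum +0.319240-0.000000i; after 4π/(2l+1) scaling, +0.308592-0.000000i ⇒ P_6 = 0.308592

0.308592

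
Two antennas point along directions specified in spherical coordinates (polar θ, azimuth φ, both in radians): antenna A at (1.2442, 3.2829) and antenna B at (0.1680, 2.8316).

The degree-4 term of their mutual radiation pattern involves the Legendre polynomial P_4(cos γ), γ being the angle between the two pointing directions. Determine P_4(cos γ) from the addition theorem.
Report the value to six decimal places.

Expand P_4 via completeness: Σ_{m} conj(Y_{4,m}) at Ω₁ times Y_{4,m} at Ω₂ —
  m=-4: Y*=+0.300735+0.190744i  Y=+0.000112+0.000327i  product -0.000029+0.000120i
  m=-3: Y*=-0.310988-0.140344i  Y=-0.003449-0.004625i  product +0.000424+0.001922i
  m=-2: Y*=-0.080553-0.023392i  Y=+0.044184+0.031543i  product -0.002821-0.003574i
  m=-1: Y*=+0.324422+0.046151i  Y=-0.282560-0.090510i  product -0.087492-0.042404i
  m=+0: Y*=+0.029937-0.000000i  Y=+0.730870+0.000000i  product +0.021880+0.000000i
  m=+1: Y*=-0.324422+0.046151i  Y=+0.282560-0.090510i  product -0.087492+0.042404i
  m=+2: Y*=-0.080553+0.023392i  Y=+0.044184-0.031543i  product -0.002821+0.003574i
  m=+3: Y*=+0.310988-0.140344i  Y=+0.003449-0.004625i  product +0.000424-0.001922i
  m=+4: Y*=+0.300735-0.190744i  Y=+0.000112-0.000327i  product -0.000029-0.000120i
Accumulated sum -0.157956-0.000000i; after 4π/(2l+1) scaling, -0.220548-0.000000i ⇒ P_4 = -0.220548

-0.220548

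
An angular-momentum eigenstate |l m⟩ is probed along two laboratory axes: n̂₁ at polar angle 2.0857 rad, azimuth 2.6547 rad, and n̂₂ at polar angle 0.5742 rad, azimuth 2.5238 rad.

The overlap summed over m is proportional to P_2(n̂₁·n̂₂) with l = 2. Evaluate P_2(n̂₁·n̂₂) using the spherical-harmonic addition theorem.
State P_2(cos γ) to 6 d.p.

Expand P_2 via completeness: Σ_{m} conj(Y_{2,m}) at Ω₁ times Y_{2,m} at Ω₂ —
  m=-2: 0.16449 - 0.24199j × 0.03749 + 0.10762j = 0.03221 + 0.00863j  (running Σ = 0.03221 + 0.00863j)
  m=-1: 0.29264 - 0.15492j × -0.28720 - 0.20408j = -0.11566 - 0.01523j  (running Σ = -0.08345 - 0.00660j)
  m=0: -0.08594 + 0.00000j × 0.35164 + 0.00000j = -0.03022 + 0.00000j  (running Σ = -0.11367 - 0.00660j)
  m=1: -0.29264 - 0.15492j × 0.28720 - 0.20408j = -0.11566 + 0.01523j  (running Σ = -0.22933 + 0.00863j)
  m=2: 0.16449 + 0.24199j × 0.03749 - 0.10762j = 0.03221 - 0.00863j  (running Σ = -0.19712 + 0.00000j)
Σ over m = -0.19712 + 0.00000j; ×(4π/5) → -0.49543 + 0.00000j. Real part: -0.495427

-0.495427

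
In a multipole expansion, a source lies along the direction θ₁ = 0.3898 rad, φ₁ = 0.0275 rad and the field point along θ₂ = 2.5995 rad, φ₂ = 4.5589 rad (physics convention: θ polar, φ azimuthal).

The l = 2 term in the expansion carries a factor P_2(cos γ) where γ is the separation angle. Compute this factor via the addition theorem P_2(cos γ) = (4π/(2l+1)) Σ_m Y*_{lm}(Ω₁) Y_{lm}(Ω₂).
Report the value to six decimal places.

Term-by-term m-sum for l=2 (normalisation 4π/5 = 2.513274):
  m=-2: +0.055695+0.003066i × -0.098013-0.031070i = -0.005364-0.002031i  (running Σ = -0.005364-0.002031i)
  m=-1: +0.271446+0.007467i × +0.052201-0.337423i = +0.016689-0.091202i  (running Σ = +0.011326-0.093233i)
  m=0: +0.494153-0.000000i × +0.378927+0.000000i = +0.187248+0.000000i  (running Σ = +0.198574-0.093233i)
  m=1: -0.271446+0.007467i × -0.052201-0.337423i = +0.016689+0.091202i  (running Σ = +0.215263-0.002031i)
  m=2: +0.055695-0.003066i × -0.098013+0.031070i = -0.005364+0.002031i  (running Σ = +0.209899-0.000000i)
Accumulated sum +0.209899-0.000000i; after 4π/(2l+1) scaling, +0.527535-0.000000i ⇒ P_2 = 0.527535

0.527535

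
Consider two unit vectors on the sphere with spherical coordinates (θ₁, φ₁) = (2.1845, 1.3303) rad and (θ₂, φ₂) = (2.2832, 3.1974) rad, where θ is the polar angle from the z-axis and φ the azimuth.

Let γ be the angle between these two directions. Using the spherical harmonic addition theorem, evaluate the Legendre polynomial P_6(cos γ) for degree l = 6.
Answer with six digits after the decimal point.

-0.089054

Summing Y*_{l m}(θ₁,φ₁)·Y_{l m}(θ₂,φ₂) over m ∈ [−6, 6]; prefactor 4π/(2·6+1) = 0.966644:
  term(m=-6) = 0.00269 + 0.01281j   from Y*(Ω₁)=-0.01838 + 0.14304j, Y(Ω₂)=0.08572 - 0.02983j
  term(m=-5) = -0.09518 - 0.00852j   from Y*(Ω₁)=-0.32833 - 0.12671j, Y(Ω₂)=0.26105 - 0.07479j
  term(m=-4) = 0.06873 - 0.16933j   from Y*(Ω₁)=0.24136 - 0.34621j, Y(Ω₂)=0.42227 - 0.09586j
  term(m=-3) = 0.03236 + 0.02627j   from Y*(Ω₁)=0.08776 + 0.09976j, Y(Ω₂)=0.30934 - 0.05228j
  term(m=-2) = -0.03008 + 0.02025j   from Y*(Ω₁)=0.25858 - 0.13494j, Y(Ω₂)=-0.12354 + 0.01385j
  term(m=-1) = -0.02732 - 0.08950j   from Y*(Ω₁)=0.06098 + 0.24863j, Y(Ω₂)=-0.36496 + 0.02039j
  term(m=+0) = 0.00547 + 0.00000j   from Y*(Ω₁)=0.22899 + 0.00000j, Y(Ω₂)=0.02389 + 0.00000j
  term(m=+1) = -0.02732 + 0.08950j   from Y*(Ω₁)=-0.06098 + 0.24863j, Y(Ω₂)=0.36496 + 0.02039j
  term(m=+2) = -0.03008 - 0.02025j   from Y*(Ω₁)=0.25858 + 0.13494j, Y(Ω₂)=-0.12354 - 0.01385j
  term(m=+3) = 0.03236 - 0.02627j   from Y*(Ω₁)=-0.08776 + 0.09976j, Y(Ω₂)=-0.30934 - 0.05228j
  term(m=+4) = 0.06873 + 0.16933j   from Y*(Ω₁)=0.24136 + 0.34621j, Y(Ω₂)=0.42227 + 0.09586j
  term(m=+5) = -0.09518 + 0.00852j   from Y*(Ω₁)=0.32833 - 0.12671j, Y(Ω₂)=-0.26105 - 0.07479j
  term(m=+6) = 0.00269 - 0.01281j   from Y*(Ω₁)=-0.01838 - 0.14304j, Y(Ω₂)=0.08572 + 0.02983j
Total Σ_m = -0.09213 - 0.00000j. Multiply by 0.966644: -0.08905 - 0.00000j. P_6(cos γ) = -0.089054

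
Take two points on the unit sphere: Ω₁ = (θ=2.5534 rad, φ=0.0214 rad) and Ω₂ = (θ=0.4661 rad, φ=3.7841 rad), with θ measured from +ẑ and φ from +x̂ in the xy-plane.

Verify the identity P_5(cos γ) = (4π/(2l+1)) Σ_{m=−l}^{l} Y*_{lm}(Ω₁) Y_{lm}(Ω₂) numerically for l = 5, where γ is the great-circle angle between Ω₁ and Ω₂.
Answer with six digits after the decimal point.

Summing Y*_{l m}(θ₁,φ₁)·Y_{l m}(θ₂,φ₂) over m ∈ [−5, 5]; prefactor 4π/(2·5+1) = 1.142397:
  [-5]  conj(Y_{5,-5})(Ω₁) = 0.02427 + 0.00261j ; Y_{5,-5}(Ω₂) = 0.00849 - 0.00060j ; Δ = 0.00021 + 0.00001j
  [-4]  conj(Y_{5,-4})(Ω₁) = -0.11531 - 0.00989j ; Y_{5,-4}(Ω₂) = -0.04498 - 0.02893j ; Δ = 0.00490 + 0.00378j
  [-3]  conj(Y_{5,-3})(Ω₁) = 0.30838 + 0.01983j ; Y_{5,-3}(Ω₂) = 0.06779 + 0.18190j ; Δ = 0.01730 + 0.05744j
  [-2]  conj(Y_{5,-2})(Ω₁) = -0.46681 - 0.01999j ; Y_{5,-2}(Ω₂) = 0.12017 - 0.40899j ; Δ = -0.06427 + 0.18852j
  [-1]  conj(Y_{5,-1})(Ω₁) = 0.24343 + 0.00521j ; Y_{5,-1}(Ω₂) = -0.36893 + 0.27613j ; Δ = -0.09125 + 0.06530j
  [+0]  conj(Y_{5,0})(Ω₁) = 0.31809 + 0.00000j ; Y_{5,0}(Ω₂) = -0.07734 + 0.00000j ; Δ = -0.02460 + 0.00000j
  [+1]  conj(Y_{5,1})(Ω₁) = -0.24343 + 0.00521j ; Y_{5,1}(Ω₂) = 0.36893 + 0.27613j ; Δ = -0.09125 - 0.06530j
  [+2]  conj(Y_{5,2})(Ω₁) = -0.46681 + 0.01999j ; Y_{5,2}(Ω₂) = 0.12017 + 0.40899j ; Δ = -0.06427 - 0.18852j
  [+3]  conj(Y_{5,3})(Ω₁) = -0.30838 + 0.01983j ; Y_{5,3}(Ω₂) = -0.06779 + 0.18190j ; Δ = 0.01730 - 0.05744j
  [+4]  conj(Y_{5,4})(Ω₁) = -0.11531 + 0.00989j ; Y_{5,4}(Ω₂) = -0.04498 + 0.02893j ; Δ = 0.00490 - 0.00378j
  [+5]  conj(Y_{5,5})(Ω₁) = -0.02427 + 0.00261j ; Y_{5,5}(Ω₂) = -0.00849 - 0.00060j ; Δ = 0.00021 - 0.00001j
Σ over m = -0.29083 - 0.00000j; ×(4π/11) → -0.33225 - 0.00000j. Real part: -0.332248

-0.332248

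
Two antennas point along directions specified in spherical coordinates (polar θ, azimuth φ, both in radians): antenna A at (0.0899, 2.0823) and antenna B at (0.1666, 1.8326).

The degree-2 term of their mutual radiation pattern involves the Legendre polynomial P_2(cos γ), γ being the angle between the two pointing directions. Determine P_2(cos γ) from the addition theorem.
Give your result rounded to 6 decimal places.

0.989812

Addition theorem: P_2(cos γ) = (4π/5) Σ_m Y*_{lm}(Ω₁) Y_{lm}(Ω₂), m = −2…2:
  m=-2: Y*=-0.00162 - 0.00266j  Y=-0.00920 + 0.00531j  product 0.00003 + 0.00002j
  m=-1: Y*=-0.03381 + 0.06024j  Y=-0.03270 - 0.12203j  product 0.00846 + 0.00216j
  m=+0: Y*=0.62316 + 0.00000j  Y=0.60476 + 0.00000j  product 0.37686 + 0.00000j
  m=+1: Y*=0.03381 + 0.06024j  Y=0.03270 - 0.12203j  product 0.00846 - 0.00216j
  m=+2: Y*=-0.00162 + 0.00266j  Y=-0.00920 - 0.00531j  product 0.00003 - 0.00002j
Σ over m = 0.39383 - 0.00000j; ×(4π/5) → 0.98981 - 0.00000j. Real part: 0.989812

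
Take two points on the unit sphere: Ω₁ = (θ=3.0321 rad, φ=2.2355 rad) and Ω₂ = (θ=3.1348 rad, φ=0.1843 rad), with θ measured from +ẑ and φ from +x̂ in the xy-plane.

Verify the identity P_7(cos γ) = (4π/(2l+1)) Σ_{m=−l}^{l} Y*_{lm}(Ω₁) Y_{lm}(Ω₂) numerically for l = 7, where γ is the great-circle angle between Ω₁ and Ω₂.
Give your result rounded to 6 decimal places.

0.829578

Expand P_7 via completeness: Σ_{m} conj(Y_{7,m}) at Ω₁ times Y_{7,m} at Ω₂ —
  term(m=-7) = -0.000000+0.000000i   from Y*(Ω₁)=-0.000000+0.000000i, Y(Ω₂)=+0.000000-0.000000i
  term(m=-6) = +0.000000-0.000000i   from Y*(Ω₁)=-0.000002-0.000002i, Y(Ω₂)=-0.000000+0.000000i
  term(m=-5) = -0.000000-0.000000i   from Y*(Ω₁)=+0.000012-0.000067i, Y(Ω₂)=+0.000000-0.000000i
  term(m=-4) = -0.000000+0.000000i   from Y*(Ω₁)=+0.000907-0.000475i, Y(Ω₂)=-0.000000+0.000000i
  term(m=-3) = +0.000000-0.000000i   from Y*(Ω₁)=+0.010186+0.004589i, Y(Ω₂)=+0.000002-0.000001i
  term(m=-2) = -0.000017-0.000024i   from Y*(Ω₁)=+0.020385+0.082802i, Y(Ω₂)=-0.000323+0.000125i
  term(m=-1) = -0.005279+0.010130i   from Y*(Ω₁)=-0.253814+0.323879i, Y(Ω₂)=+0.027289-0.005087i
  term(m=+0) = +1.000827+0.000000i   from Y*(Ω₁)=-0.916640-0.000000i, Y(Ω₂)=-1.091843+0.000000i
  term(m=+1) = -0.005279-0.010130i   from Y*(Ω₁)=+0.253814+0.323879i, Y(Ω₂)=-0.027289-0.005087i
  term(m=+2) = -0.000017+0.000024i   from Y*(Ω₁)=+0.020385-0.082802i, Y(Ω₂)=-0.000323-0.000125i
  term(m=+3) = +0.000000+0.000000i   from Y*(Ω₁)=-0.010186+0.004589i, Y(Ω₂)=-0.000002-0.000001i
  term(m=+4) = -0.000000-0.000000i   from Y*(Ω₁)=+0.000907+0.000475i, Y(Ω₂)=-0.000000-0.000000i
  term(m=+5) = -0.000000+0.000000i   from Y*(Ω₁)=-0.000012-0.000067i, Y(Ω₂)=-0.000000-0.000000i
  term(m=+6) = +0.000000+0.000000i   from Y*(Ω₁)=-0.000002+0.000002i, Y(Ω₂)=-0.000000-0.000000i
  term(m=+7) = -0.000000-0.000000i   from Y*(Ω₁)=+0.000000+0.000000i, Y(Ω₂)=-0.000000-0.000000i
Total Σ_m = +0.990235-0.000000i. Multiply by 0.837758: +0.829578-0.000000i. P_7(cos γ) = 0.829578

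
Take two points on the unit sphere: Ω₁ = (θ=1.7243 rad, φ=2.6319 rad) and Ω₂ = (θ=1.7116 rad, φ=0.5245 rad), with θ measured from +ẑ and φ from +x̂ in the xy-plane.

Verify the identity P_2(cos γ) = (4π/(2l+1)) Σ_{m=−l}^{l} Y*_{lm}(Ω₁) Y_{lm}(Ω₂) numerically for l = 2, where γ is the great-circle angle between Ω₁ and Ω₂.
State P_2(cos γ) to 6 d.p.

-0.156196

Addition theorem: P_2(cos γ) = (4π/5) Σ_m Y*_{lm}(Ω₁) Y_{lm}(Ω₂), m = −2…2:
  m=-2: (0.197634, -0.321331) × (0.188742, -0.328276) = (-0.068183, -0.125527)  (running Σ = (-0.068183, -0.125527))
  m=-1: (0.101897, -0.056956) × (-0.092916, 0.053757) = (-0.006406, 0.010770)  (running Σ = (-0.074589, -0.114757))
  m=0: (-0.293271, -0.000000) × (-0.296757, 0.000000) = (0.087030, 0.000000)  (running Σ = (0.012441, -0.114757))
  m=1: (-0.101897, -0.056956) × (0.092916, 0.053757) = (-0.006406, -0.010770)  (running Σ = (0.006035, -0.125527))
  m=2: (0.197634, 0.321331) × (0.188742, 0.328276) = (-0.068183, 0.125527)  (running Σ = (-0.062149, 0.000000))
Σ over m = (-0.062149, 0.000000); ×(4π/5) → (-0.156196, 0.000000). Real part: -0.156196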